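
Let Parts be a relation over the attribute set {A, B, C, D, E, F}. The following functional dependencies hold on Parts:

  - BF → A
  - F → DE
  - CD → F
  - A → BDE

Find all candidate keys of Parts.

(A, C), (B, C, D), (B, C, F)

Attribute C never appears on the right-hand side of any dependency, so C must belong to every candidate key.
{C}⁺ = {C}, which is not all of the schema, so we must add further attributes.
{A, C}⁺: A→BDE adds B, D, E; CD→F adds F → {A, B, C, D, E, F}.
{B, C, D}⁺: CD→F adds F; BF→A adds A; F→DE adds E → {A, B, C, D, E, F}.
{B, C, F}⁺: BF→A adds A; F→DE adds D, E → {A, B, C, D, E, F}.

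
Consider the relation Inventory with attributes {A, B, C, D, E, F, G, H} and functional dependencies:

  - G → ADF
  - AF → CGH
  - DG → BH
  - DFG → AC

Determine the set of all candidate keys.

(E, G), (A, E, F)

{E, G}⁺: G→ADF adds A, D, F; AF→CGH adds C, H; DG→BH adds B → {A, B, C, D, E, F, G, H}.
{A, E, F}⁺: AF→CGH adds C, G, H; G→ADF adds D; DG→BH adds B → {A, B, C, D, E, F, G, H}.
Any other superkey contains one of these as a subset, so there are no further candidate keys.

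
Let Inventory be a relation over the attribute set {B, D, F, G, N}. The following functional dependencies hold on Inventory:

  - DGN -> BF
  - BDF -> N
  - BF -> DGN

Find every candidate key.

(B, F), (D, G, N)

{B, F}⁺: BF→DGN adds D, G, N → {B, D, F, G, N}. Minimal: {F}⁺ = {F}; {B}⁺ = {B} — none reach the full schema.
{D, G, N}⁺: DGN→BF adds B, F → {B, D, F, G, N}. Minimal: {G, N}⁺ = {G, N}; {D, N}⁺ = {D, N}; {D, G}⁺ = {D, G} — none reach the full schema.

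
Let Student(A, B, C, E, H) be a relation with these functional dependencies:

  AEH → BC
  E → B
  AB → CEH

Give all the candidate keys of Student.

{A, B}; {A, E}

Attribute A never appears on the right-hand side of any dependency, so A must belong to every candidate key.
{A}⁺ = {A}, which is not all of the schema, so we must add further attributes.
{A, B}⁺: AB→CEH adds C, E, H → {A, B, C, E, H}. Minimal: {B}⁺ = {B}; {A}⁺ = {A} — none reach the full schema.
{A, E}⁺: E→B adds B; AB→CEH adds C, H → {A, B, C, E, H}. Minimal: {E}⁺ = {B, E}; {A}⁺ = {A} — none reach the full schema.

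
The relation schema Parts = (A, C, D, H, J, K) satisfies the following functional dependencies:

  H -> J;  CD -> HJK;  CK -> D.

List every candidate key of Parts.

ACD, ACK

Attributes A, C never appear on any right-hand side, so every candidate key must contain {A, C}.
{A, C}⁺ = {A, C}, which is not all of the schema, so we must add further attributes.
{A, C, D}⁺: CD→HJK adds H, J, K → {A, C, D, H, J, K}.
{A, C, K}⁺: CK→D adds D; CD→HJK adds H, J → {A, C, D, H, J, K}.
Any other superkey contains one of these as a subset, so there are no further candidate keys.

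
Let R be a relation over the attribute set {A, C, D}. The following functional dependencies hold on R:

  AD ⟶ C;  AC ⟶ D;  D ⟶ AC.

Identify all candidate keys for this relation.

{D}; {A, C}

{D}⁺: D→AC adds A, C → {A, C, D}.
{A, C}⁺: AC→D adds D → {A, C, D}. Minimal: {C}⁺ = {C}; {A}⁺ = {A} — none reach the full schema.
Any other superkey contains one of these as a subset, so there are no further candidate keys.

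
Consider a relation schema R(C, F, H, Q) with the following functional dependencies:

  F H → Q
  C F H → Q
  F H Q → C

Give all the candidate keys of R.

Attributes F, H never appear on any right-hand side, so every candidate key must contain {F, H}.
{F, H}⁺ = {C, F, H, Q}, which is all of the schema, so {F, H} is the only candidate key.

{F, H}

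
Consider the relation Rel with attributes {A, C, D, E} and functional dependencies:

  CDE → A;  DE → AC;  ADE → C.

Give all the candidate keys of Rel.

{D, E}

Attributes D, E never appear on any right-hand side, so every candidate key must contain {D, E}.
{D, E}⁺ = {A, C, D, E}, which is all of the schema, so {D, E} is the only candidate key.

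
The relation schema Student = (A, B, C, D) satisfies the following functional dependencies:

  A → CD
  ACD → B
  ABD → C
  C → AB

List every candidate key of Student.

{A}, {C}

{A}⁺: A→CD adds C, D; ACD→B adds B → {A, B, C, D}.
{C}⁺: C→AB adds A, B; A→CD adds D → {A, B, C, D}.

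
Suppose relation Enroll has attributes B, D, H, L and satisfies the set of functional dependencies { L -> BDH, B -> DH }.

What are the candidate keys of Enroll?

Attribute L never appears on the right-hand side of any dependency, so L must belong to every candidate key.
{L}⁺ = {B, D, H, L}, which is all of the schema, so {L} is the only candidate key.

(L)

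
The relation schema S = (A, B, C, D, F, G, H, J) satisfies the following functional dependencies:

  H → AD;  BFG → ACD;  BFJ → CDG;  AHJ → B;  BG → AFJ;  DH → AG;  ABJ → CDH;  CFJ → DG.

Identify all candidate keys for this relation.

{B, G}, {B, H}, {H, J}, {A, B, J}, {B, F, J}

{B, G}⁺: BG→AFJ adds A, F, J; ABJ→CDH adds C, D, H → {A, B, C, D, F, G, H, J}.
{B, H}⁺: H→AD adds A, D; DH→AG adds G; BG→AFJ adds F, J; ABJ→CDH adds C → {A, B, C, D, F, G, H, J}.
{H, J}⁺: H→AD adds A, D; AHJ→B adds B; DH→AG adds G; ABJ→CDH adds C; BG→AFJ adds F → {A, B, C, D, F, G, H, J}.
{A, B, J}⁺: ABJ→CDH adds C, D, H; DH→AG adds G; BG→AFJ adds F → {A, B, C, D, F, G, H, J}.
{B, F, J}⁺: BFJ→CDG adds C, D, G; BG→AFJ adds A; ABJ→CDH adds H → {A, B, C, D, F, G, H, J}.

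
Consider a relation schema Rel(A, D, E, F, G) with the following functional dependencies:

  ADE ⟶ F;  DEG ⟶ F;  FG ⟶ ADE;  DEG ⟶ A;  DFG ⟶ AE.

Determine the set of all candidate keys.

(F, G); (D, E, G)

Attribute G never appears on the right-hand side of any dependency, so G must belong to every candidate key.
{G}⁺ = {G}, which is not all of the schema, so we must add further attributes.
{F, G}⁺: FG→ADE adds A, D, E → {A, D, E, F, G}. Minimal: {G}⁺ = {G}; {F}⁺ = {F} — none reach the full schema.
{D, E, G}⁺: DEG→F adds F; FG→ADE adds A → {A, D, E, F, G}. Minimal: {E, G}⁺ = {E, G}; {D, G}⁺ = {D, G}; {D, E}⁺ = {D, E} — none reach the full schema.
Any other superkey contains one of these as a subset, so there are no further candidate keys.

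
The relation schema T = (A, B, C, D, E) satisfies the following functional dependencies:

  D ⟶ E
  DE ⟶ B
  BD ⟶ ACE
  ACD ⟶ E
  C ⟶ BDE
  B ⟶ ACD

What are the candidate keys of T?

{B}⁺: B→ACD adds A, C, D; D→E adds E → {A, B, C, D, E}.
{C}⁺: C→BDE adds B, D, E; B→ACD adds A → {A, B, C, D, E}.
{D}⁺: D→E adds E; DE→B adds B; BD→ACE adds A, C → {A, B, C, D, E}.
Any other superkey contains one of these as a subset, so there are no further candidate keys.

(B), (C), (D)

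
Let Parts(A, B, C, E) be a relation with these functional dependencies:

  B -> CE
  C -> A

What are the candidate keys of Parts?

{B}

Attribute B never appears on the right-hand side of any dependency, so B must belong to every candidate key.
{B}⁺ = {A, B, C, E}, which is all of the schema, so {B} is the only candidate key.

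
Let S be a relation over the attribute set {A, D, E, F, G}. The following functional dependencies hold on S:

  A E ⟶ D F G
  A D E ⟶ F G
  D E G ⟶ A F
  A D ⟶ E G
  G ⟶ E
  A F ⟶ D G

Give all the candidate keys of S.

{A, D}⁺: AD→EG adds E, G; AE→DFG adds F → {A, D, E, F, G}. Minimal: {D}⁺ = {D}; {A}⁺ = {A} — none reach the full schema.
{A, E}⁺: AE→DFG adds D, F, G → {A, D, E, F, G}. Minimal: {E}⁺ = {E}; {A}⁺ = {A} — none reach the full schema.
{A, F}⁺: AF→DG adds D, G; AD→EG adds E → {A, D, E, F, G}. Minimal: {F}⁺ = {F}; {A}⁺ = {A} — none reach the full schema.
{A, G}⁺: G→E adds E; AE→DFG adds D, F → {A, D, E, F, G}. Minimal: {G}⁺ = {E, G}; {A}⁺ = {A} — none reach the full schema.
{D, G}⁺: G→E adds E; DEG→AF adds A, F → {A, D, E, F, G}. Minimal: {G}⁺ = {E, G}; {D}⁺ = {D} — none reach the full schema.

{A, D}; {A, E}; {A, F}; {A, G}; {D, G}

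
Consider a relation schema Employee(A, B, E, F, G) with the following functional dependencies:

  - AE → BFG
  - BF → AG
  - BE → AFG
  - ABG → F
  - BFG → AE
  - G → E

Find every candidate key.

{A, E}⁺: AE→BFG adds B, F, G → {A, B, E, F, G}. Minimal: {E}⁺ = {E}; {A}⁺ = {A} — none reach the full schema.
{A, G}⁺: G→E adds E; AE→BFG adds B, F → {A, B, E, F, G}. Minimal: {G}⁺ = {E, G}; {A}⁺ = {A} — none reach the full schema.
{B, E}⁺: BE→AFG adds A, F, G → {A, B, E, F, G}. Minimal: {E}⁺ = {E}; {B}⁺ = {B} — none reach the full schema.
{B, F}⁺: BF→AG adds A, G; BFG→AE adds E → {A, B, E, F, G}. Minimal: {F}⁺ = {F}; {B}⁺ = {B} — none reach the full schema.
{B, G}⁺: G→E adds E; BE→AFG adds A, F → {A, B, E, F, G}. Minimal: {G}⁺ = {E, G}; {B}⁺ = {B} — none reach the full schema.
Any other superkey contains one of these as a subset, so there are no further candidate keys.

{A, E}, {A, G}, {B, E}, {B, F}, {B, G}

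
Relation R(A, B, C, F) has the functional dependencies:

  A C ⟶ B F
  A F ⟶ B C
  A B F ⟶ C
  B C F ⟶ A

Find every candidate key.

(A, C), (A, F), (B, C, F)

{A, C}⁺: AC→BF adds B, F → {A, B, C, F}. Minimal: {C}⁺ = {C}; {A}⁺ = {A} — none reach the full schema.
{A, F}⁺: AF→BC adds B, C → {A, B, C, F}. Minimal: {F}⁺ = {F}; {A}⁺ = {A} — none reach the full schema.
{B, C, F}⁺: BCF→A adds A → {A, B, C, F}. Minimal: {C, F}⁺ = {C, F}; {B, F}⁺ = {B, F}; {B, C}⁺ = {B, C} — none reach the full schema.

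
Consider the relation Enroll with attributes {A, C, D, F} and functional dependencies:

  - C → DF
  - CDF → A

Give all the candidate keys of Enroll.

C

{C}⁺: C→DF adds D, F; CDF→A adds A → {A, C, D, F}.
No other minimal superkey exists.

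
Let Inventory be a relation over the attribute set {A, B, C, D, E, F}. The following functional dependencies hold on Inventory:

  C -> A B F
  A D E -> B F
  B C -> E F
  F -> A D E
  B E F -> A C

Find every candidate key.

{C}, {F}, {A, D, E}

{C}⁺: C→ABF adds A, B, F; BC→EF adds E; F→ADE adds D → {A, B, C, D, E, F}.
{F}⁺: F→ADE adds A, D, E; ADE→BF adds B; BEF→AC adds C → {A, B, C, D, E, F}.
{A, D, E}⁺: ADE→BF adds B, F; BEF→AC adds C → {A, B, C, D, E, F}. Minimal: {D, E}⁺ = {D, E}; {A, E}⁺ = {A, E}; {A, D}⁺ = {A, D} — none reach the full schema.
Any other superkey contains one of these as a subset, so there are no further candidate keys.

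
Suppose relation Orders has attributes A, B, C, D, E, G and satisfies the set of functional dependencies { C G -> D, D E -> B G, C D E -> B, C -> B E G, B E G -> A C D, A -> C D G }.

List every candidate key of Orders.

{A}⁺: A→CDG adds C, D, G; C→BEG adds B, E → {A, B, C, D, E, G}.
{C}⁺: C→BEG adds B, E, G; BEG→ACD adds A, D → {A, B, C, D, E, G}.
{D, E}⁺: DE→BG adds B, G; BEG→ACD adds A, C → {A, B, C, D, E, G}. Minimal: {E}⁺ = {E}; {D}⁺ = {D} — none reach the full schema.
{B, E, G}⁺: BEG→ACD adds A, C, D → {A, B, C, D, E, G}. Minimal: {E, G}⁺ = {E, G}; {B, G}⁺ = {B, G}; {B, E}⁺ = {B, E} — none reach the full schema.

(A), (C), (D, E), (B, E, G)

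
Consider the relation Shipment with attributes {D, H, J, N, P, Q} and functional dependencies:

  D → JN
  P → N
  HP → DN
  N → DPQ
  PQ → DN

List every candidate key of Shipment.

Attribute H never appears on the right-hand side of any dependency, so H must belong to every candidate key.
{H}⁺ = {H}, which is not all of the schema, so we must add further attributes.
{D, H}⁺: D→JN adds J, N; N→DPQ adds P, Q → {D, H, J, N, P, Q}.
{H, N}⁺: N→DPQ adds D, P, Q; D→JN adds J → {D, H, J, N, P, Q}.
{H, P}⁺: P→N adds N; HP→DN adds D; N→DPQ adds Q; D→JN adds J → {D, H, J, N, P, Q}.
Any other superkey contains one of these as a subset, so there are no further candidate keys.

DH; HN; HP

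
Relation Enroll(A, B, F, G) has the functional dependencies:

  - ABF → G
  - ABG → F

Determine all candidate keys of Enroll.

ABF; ABG

Attributes A, B never appear on any right-hand side, so every candidate key must contain {A, B}.
{A, B}⁺ = {A, B}, which is not all of the schema, so we must add further attributes.
{A, B, F}⁺: ABF→G adds G → {A, B, F, G}. Minimal: {B, F}⁺ = {B, F}; {A, F}⁺ = {A, F}; {A, B}⁺ = {A, B} — none reach the full schema.
{A, B, G}⁺: ABG→F adds F → {A, B, F, G}. Minimal: {B, G}⁺ = {B, G}; {A, G}⁺ = {A, G}; {A, B}⁺ = {A, B} — none reach the full schema.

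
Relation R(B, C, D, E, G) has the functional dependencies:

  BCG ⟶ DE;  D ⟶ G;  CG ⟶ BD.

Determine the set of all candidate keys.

{C, D}, {C, G}

{C, D}⁺: D→G adds G; CG→BD adds B; BCG→DE adds E → {B, C, D, E, G}. Minimal: {D}⁺ = {D, G}; {C}⁺ = {C} — none reach the full schema.
{C, G}⁺: CG→BD adds B, D; BCG→DE adds E → {B, C, D, E, G}. Minimal: {G}⁺ = {G}; {C}⁺ = {C} — none reach the full schema.
Any other superkey contains one of these as a subset, so there are no further candidate keys.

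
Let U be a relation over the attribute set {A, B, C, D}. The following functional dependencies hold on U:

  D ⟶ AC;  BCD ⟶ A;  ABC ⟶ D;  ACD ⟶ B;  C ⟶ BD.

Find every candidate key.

C; D

{C}⁺: C→BD adds B, D; D→AC adds A → {A, B, C, D}.
{D}⁺: D→AC adds A, C; ACD→B adds B → {A, B, C, D}.
Any other superkey contains one of these as a subset, so there are no further candidate keys.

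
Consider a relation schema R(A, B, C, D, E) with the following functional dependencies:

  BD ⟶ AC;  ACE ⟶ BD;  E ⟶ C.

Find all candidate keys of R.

Attribute E never appears on the right-hand side of any dependency, so E must belong to every candidate key.
{E}⁺ = {C, E}, which is not all of the schema, so we must add further attributes.
{A, E}⁺: E→C adds C; ACE→BD adds B, D → {A, B, C, D, E}.
{B, D, E}⁺: BD→AC adds A, C → {A, B, C, D, E}.

{A, E}, {B, D, E}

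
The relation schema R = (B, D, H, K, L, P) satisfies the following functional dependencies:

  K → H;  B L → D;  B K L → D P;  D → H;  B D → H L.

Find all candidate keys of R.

(B, D, K), (B, K, L)

Attributes B, K never appear on any right-hand side, so every candidate key must contain {B, K}.
{B, K}⁺ = {B, H, K}, which is not all of the schema, so we must add further attributes.
{B, D, K}⁺: K→H adds H; BD→HL adds L; BKL→DP adds P → {B, D, H, K, L, P}. Minimal: {D, K}⁺ = {D, H, K}; {B, K}⁺ = {B, H, K}; {B, D}⁺ = {B, D, H, L} — none reach the full schema.
{B, K, L}⁺: K→H adds H; BL→D adds D; BKL→DP adds P → {B, D, H, K, L, P}. Minimal: {K, L}⁺ = {H, K, L}; {B, L}⁺ = {B, D, H, L}; {B, K}⁺ = {B, H, K} — none reach the full schema.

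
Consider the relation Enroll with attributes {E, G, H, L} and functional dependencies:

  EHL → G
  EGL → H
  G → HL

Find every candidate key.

Attribute E never appears on the right-hand side of any dependency, so E must belong to every candidate key.
{E}⁺ = {E}, which is not all of the schema, so we must add further attributes.
{E, G}⁺: G→HL adds H, L → {E, G, H, L}. Minimal: {G}⁺ = {G, H, L}; {E}⁺ = {E} — none reach the full schema.
{E, H, L}⁺: EHL→G adds G → {E, G, H, L}. Minimal: {H, L}⁺ = {H, L}; {E, L}⁺ = {E, L}; {E, H}⁺ = {E, H} — none reach the full schema.
Any other superkey contains one of these as a subset, so there are no further candidate keys.

{E, G}; {E, H, L}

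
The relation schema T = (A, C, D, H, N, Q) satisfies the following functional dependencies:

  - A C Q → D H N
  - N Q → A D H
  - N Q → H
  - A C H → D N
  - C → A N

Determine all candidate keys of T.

{C, Q}

Attributes C, Q never appear on any right-hand side, so every candidate key must contain {C, Q}.
{C, Q}⁺ = {A, C, D, H, N, Q}, which is all of the schema, so {C, Q} is the only candidate key.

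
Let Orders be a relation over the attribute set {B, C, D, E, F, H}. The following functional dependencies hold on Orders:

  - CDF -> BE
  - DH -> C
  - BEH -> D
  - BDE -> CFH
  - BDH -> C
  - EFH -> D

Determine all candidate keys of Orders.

{B, D, E}, {B, E, H}, {C, D, F}, {D, F, H}, {E, F, H}

{B, D, E}⁺: BDE→CFH adds C, F, H → {B, C, D, E, F, H}. Minimal: {D, E}⁺ = {D, E}; {B, E}⁺ = {B, E}; {B, D}⁺ = {B, D} — none reach the full schema.
{B, E, H}⁺: BEH→D adds D; BDE→CFH adds C, F → {B, C, D, E, F, H}. Minimal: {E, H}⁺ = {E, H}; {B, H}⁺ = {B, H}; {B, E}⁺ = {B, E} — none reach the full schema.
{C, D, F}⁺: CDF→BE adds B, E; BDE→CFH adds H → {B, C, D, E, F, H}. Minimal: {D, F}⁺ = {D, F}; {C, F}⁺ = {C, F}; {C, D}⁺ = {C, D} — none reach the full schema.
{D, F, H}⁺: DH→C adds C; CDF→BE adds B, E → {B, C, D, E, F, H}. Minimal: {F, H}⁺ = {F, H}; {D, H}⁺ = {C, D, H}; {D, F}⁺ = {D, F} — none reach the full schema.
{E, F, H}⁺: EFH→D adds D; DH→C adds C; CDF→BE adds B → {B, C, D, E, F, H}. Minimal: {F, H}⁺ = {F, H}; {E, H}⁺ = {E, H}; {E, F}⁺ = {E, F} — none reach the full schema.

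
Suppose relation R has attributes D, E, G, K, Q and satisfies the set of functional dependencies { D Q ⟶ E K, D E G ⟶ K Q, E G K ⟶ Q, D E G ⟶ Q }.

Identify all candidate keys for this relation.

{D, E, G}⁺: DEG→KQ adds K, Q → {D, E, G, K, Q}. Minimal: {E, G}⁺ = {E, G}; {D, G}⁺ = {D, G}; {D, E}⁺ = {D, E} — none reach the full schema.
{D, G, Q}⁺: DQ→EK adds E, K → {D, E, G, K, Q}. Minimal: {G, Q}⁺ = {G, Q}; {D, Q}⁺ = {D, E, K, Q}; {D, G}⁺ = {D, G} — none reach the full schema.

(D, E, G), (D, G, Q)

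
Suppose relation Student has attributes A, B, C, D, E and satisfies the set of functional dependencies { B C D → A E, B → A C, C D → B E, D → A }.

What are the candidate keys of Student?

{B, D}, {C, D}

Attribute D never appears on the right-hand side of any dependency, so D must belong to every candidate key.
{D}⁺ = {A, D}, which is not all of the schema, so we must add further attributes.
{B, D}⁺: B→AC adds A, C; CD→BE adds E → {A, B, C, D, E}. Minimal: {D}⁺ = {A, D}; {B}⁺ = {A, B, C} — none reach the full schema.
{C, D}⁺: CD→BE adds B, E; D→A adds A → {A, B, C, D, E}. Minimal: {D}⁺ = {A, D}; {C}⁺ = {C} — none reach the full schema.
Any other superkey contains one of these as a subset, so there are no further candidate keys.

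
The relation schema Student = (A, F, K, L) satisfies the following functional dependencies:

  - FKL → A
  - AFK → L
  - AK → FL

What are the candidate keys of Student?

AK; FKL

Attribute K never appears on the right-hand side of any dependency, so K must belong to every candidate key.
{K}⁺ = {K}, which is not all of the schema, so we must add further attributes.
{A, K}⁺: AK→FL adds F, L → {A, F, K, L}. Minimal: {K}⁺ = {K}; {A}⁺ = {A} — none reach the full schema.
{F, K, L}⁺: FKL→A adds A → {A, F, K, L}. Minimal: {K, L}⁺ = {K, L}; {F, L}⁺ = {F, L}; {F, K}⁺ = {F, K} — none reach the full schema.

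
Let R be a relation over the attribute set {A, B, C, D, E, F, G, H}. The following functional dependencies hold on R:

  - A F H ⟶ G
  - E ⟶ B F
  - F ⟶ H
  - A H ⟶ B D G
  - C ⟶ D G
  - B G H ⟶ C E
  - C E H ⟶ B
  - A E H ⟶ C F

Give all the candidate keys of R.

{A, E}, {A, F}, {A, H}

Attribute A never appears on the right-hand side of any dependency, so A must belong to every candidate key.
{A}⁺ = {A}, which is not all of the schema, so we must add further attributes.
{A, E}⁺: E→BF adds B, F; F→H adds H; AH→BDG adds D, G; BGH→CE adds C → {A, B, C, D, E, F, G, H}.
{A, F}⁺: F→H adds H; AH→BDG adds B, D, G; BGH→CE adds C, E → {A, B, C, D, E, F, G, H}.
{A, H}⁺: AH→BDG adds B, D, G; BGH→CE adds C, E; AEH→CF adds F → {A, B, C, D, E, F, G, H}.
Any other superkey contains one of these as a subset, so there are no further candidate keys.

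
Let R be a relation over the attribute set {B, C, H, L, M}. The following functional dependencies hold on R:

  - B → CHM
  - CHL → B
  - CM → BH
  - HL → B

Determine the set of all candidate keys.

(B, L); (H, L); (C, L, M)

Attribute L never appears on the right-hand side of any dependency, so L must belong to every candidate key.
{L}⁺ = {L}, which is not all of the schema, so we must add further attributes.
{B, L}⁺: B→CHM adds C, H, M → {B, C, H, L, M}.
{H, L}⁺: HL→B adds B; B→CHM adds C, M → {B, C, H, L, M}.
{C, L, M}⁺: CM→BH adds B, H → {B, C, H, L, M}.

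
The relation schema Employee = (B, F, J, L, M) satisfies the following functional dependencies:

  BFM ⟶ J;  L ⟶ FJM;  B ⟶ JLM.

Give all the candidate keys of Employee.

Attribute B never appears on the right-hand side of any dependency, so B must belong to every candidate key.
{B}⁺ = {B, F, J, L, M}, which is all of the schema, so {B} is the only candidate key.

{B}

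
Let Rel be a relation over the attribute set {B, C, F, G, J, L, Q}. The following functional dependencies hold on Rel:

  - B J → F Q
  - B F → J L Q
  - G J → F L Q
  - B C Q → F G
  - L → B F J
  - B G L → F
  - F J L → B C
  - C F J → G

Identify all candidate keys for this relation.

{L}⁺: L→BFJ adds B, F, J; FJL→BC adds C; CFJ→G adds G; BJ→FQ adds Q → {B, C, F, G, J, L, Q}.
{B, F}⁺: BF→JLQ adds J, L, Q; FJL→BC adds C; CFJ→G adds G → {B, C, F, G, J, L, Q}. Minimal: {F}⁺ = {F}; {B}⁺ = {B} — none reach the full schema.
{B, J}⁺: BJ→FQ adds F, Q; BF→JLQ adds L; FJL→BC adds C; CFJ→G adds G → {B, C, F, G, J, L, Q}. Minimal: {J}⁺ = {J}; {B}⁺ = {B} — none reach the full schema.
{G, J}⁺: GJ→FLQ adds F, L, Q; L→BFJ adds B; FJL→BC adds C → {B, C, F, G, J, L, Q}. Minimal: {J}⁺ = {J}; {G}⁺ = {G} — none reach the full schema.
{B, C, Q}⁺: BCQ→FG adds F, G; BF→JLQ adds J, L → {B, C, F, G, J, L, Q}. Minimal: {C, Q}⁺ = {C, Q}; {B, Q}⁺ = {B, Q}; {B, C}⁺ = {B, C} — none reach the full schema.
{C, F, J}⁺: CFJ→G adds G; GJ→FLQ adds L, Q; L→BFJ adds B → {B, C, F, G, J, L, Q}. Minimal: {F, J}⁺ = {F, J}; {C, J}⁺ = {C, J}; {C, F}⁺ = {C, F} — none reach the full schema.
Any other superkey contains one of these as a subset, so there are no further candidate keys.

L, BF, BJ, GJ, BCQ, CFJ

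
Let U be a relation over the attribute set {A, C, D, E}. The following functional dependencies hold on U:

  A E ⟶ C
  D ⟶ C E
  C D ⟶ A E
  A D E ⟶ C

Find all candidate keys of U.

(D)

{D}⁺: D→CE adds C, E; CD→AE adds A → {A, C, D, E}.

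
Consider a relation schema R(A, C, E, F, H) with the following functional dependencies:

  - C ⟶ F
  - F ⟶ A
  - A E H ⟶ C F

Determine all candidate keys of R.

Attributes E, H never appear on any right-hand side, so every candidate key must contain {E, H}.
{E, H}⁺ = {E, H}, which is not all of the schema, so we must add further attributes.
{A, E, H}⁺: AEH→CF adds C, F → {A, C, E, F, H}. Minimal: {E, H}⁺ = {E, H}; {A, H}⁺ = {A, H}; {A, E}⁺ = {A, E} — none reach the full schema.
{C, E, H}⁺: C→F adds F; F→A adds A → {A, C, E, F, H}. Minimal: {E, H}⁺ = {E, H}; {C, H}⁺ = {A, C, F, H}; {C, E}⁺ = {A, C, E, F} — none reach the full schema.
{E, F, H}⁺: F→A adds A; AEH→CF adds C → {A, C, E, F, H}. Minimal: {F, H}⁺ = {A, F, H}; {E, H}⁺ = {E, H}; {E, F}⁺ = {A, E, F} — none reach the full schema.

(A, E, H), (C, E, H), (E, F, H)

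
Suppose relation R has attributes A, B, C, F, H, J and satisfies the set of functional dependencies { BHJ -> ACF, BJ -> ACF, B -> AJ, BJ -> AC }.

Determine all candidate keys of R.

Attributes B, H never appear on any right-hand side, so every candidate key must contain {B, H}.
{B, H}⁺ = {A, B, C, F, H, J}, which is all of the schema, so {B, H} is the only candidate key.

(B, H)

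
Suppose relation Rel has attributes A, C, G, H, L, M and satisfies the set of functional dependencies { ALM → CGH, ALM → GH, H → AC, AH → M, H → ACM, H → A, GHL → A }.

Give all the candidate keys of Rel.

Attribute L never appears on the right-hand side of any dependency, so L must belong to every candidate key.
{L}⁺ = {L}, which is not all of the schema, so we must add further attributes.
{H, L}⁺: H→AC adds A, C; AH→M adds M; ALM→CGH adds G → {A, C, G, H, L, M}.
{A, L, M}⁺: ALM→CGH adds C, G, H → {A, C, G, H, L, M}.
Any other superkey contains one of these as a subset, so there are no further candidate keys.

{H, L}, {A, L, M}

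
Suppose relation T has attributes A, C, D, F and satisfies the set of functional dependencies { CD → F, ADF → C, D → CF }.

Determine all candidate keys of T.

{A, D}

Attributes A, D never appear on any right-hand side, so every candidate key must contain {A, D}.
{A, D}⁺ = {A, C, D, F}, which is all of the schema, so {A, D} is the only candidate key.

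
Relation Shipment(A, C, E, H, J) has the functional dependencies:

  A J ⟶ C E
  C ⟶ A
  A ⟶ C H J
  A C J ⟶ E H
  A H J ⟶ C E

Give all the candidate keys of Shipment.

{A}⁺: A→CHJ adds C, H, J; ACJ→EH adds E → {A, C, E, H, J}.
{C}⁺: C→A adds A; A→CHJ adds H, J; ACJ→EH adds E → {A, C, E, H, J}.
Any other superkey contains one of these as a subset, so there are no further candidate keys.

{A}, {C}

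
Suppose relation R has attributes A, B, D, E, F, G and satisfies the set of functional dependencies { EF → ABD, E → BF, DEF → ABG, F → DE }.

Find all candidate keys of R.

{E}⁺: E→BF adds B, F; F→DE adds D; EF→ABD adds A; DEF→ABG adds G → {A, B, D, E, F, G}.
{F}⁺: F→DE adds D, E; EF→ABD adds A, B; DEF→ABG adds G → {A, B, D, E, F, G}.
Any other superkey contains one of these as a subset, so there are no further candidate keys.

(E); (F)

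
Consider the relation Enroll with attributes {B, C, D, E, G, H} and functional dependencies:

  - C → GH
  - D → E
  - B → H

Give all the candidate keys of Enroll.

BCD

Attributes B, C, D never appear on any right-hand side, so every candidate key must contain {B, C, D}.
{B, C, D}⁺ = {B, C, D, E, G, H}, which is all of the schema, so {B, C, D} is the only candidate key.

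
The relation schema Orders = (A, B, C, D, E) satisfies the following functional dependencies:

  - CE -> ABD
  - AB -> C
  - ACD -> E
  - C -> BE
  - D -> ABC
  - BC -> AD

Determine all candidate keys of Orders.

{C}⁺: C→BE adds B, E; BC→AD adds A, D → {A, B, C, D, E}.
{D}⁺: D→ABC adds A, B, C; ACD→E adds E → {A, B, C, D, E}.
{A, B}⁺: AB→C adds C; C→BE adds E; BC→AD adds D → {A, B, C, D, E}. Minimal: {B}⁺ = {B}; {A}⁺ = {A} — none reach the full schema.
Any other superkey contains one of these as a subset, so there are no further candidate keys.

{C}; {D}; {A, B}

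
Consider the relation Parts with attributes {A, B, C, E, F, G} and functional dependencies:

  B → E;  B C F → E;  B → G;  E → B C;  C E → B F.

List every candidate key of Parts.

AB, AE

{A, B}⁺: B→E adds E; B→G adds G; E→BC adds C; CE→BF adds F → {A, B, C, E, F, G}. Minimal: {B}⁺ = {B, C, E, F, G}; {A}⁺ = {A} — none reach the full schema.
{A, E}⁺: E→BC adds B, C; CE→BF adds F; B→G adds G → {A, B, C, E, F, G}. Minimal: {E}⁺ = {B, C, E, F, G}; {A}⁺ = {A} — none reach the full schema.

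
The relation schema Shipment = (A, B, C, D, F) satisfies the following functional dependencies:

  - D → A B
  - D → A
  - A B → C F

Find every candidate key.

{D}

{D}⁺: D→AB adds A, B; AB→CF adds C, F → {A, B, C, D, F}.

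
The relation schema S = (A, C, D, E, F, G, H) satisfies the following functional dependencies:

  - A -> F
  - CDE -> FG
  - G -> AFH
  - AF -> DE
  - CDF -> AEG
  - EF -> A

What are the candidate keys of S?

{A, C}⁺: A→F adds F; AF→DE adds D, E; CDF→AEG adds G; G→AFH adds H → {A, C, D, E, F, G, H}. Minimal: {C}⁺ = {C}; {A}⁺ = {A, D, E, F} — none reach the full schema.
{C, G}⁺: G→AFH adds A, F, H; AF→DE adds D, E → {A, C, D, E, F, G, H}. Minimal: {G}⁺ = {A, D, E, F, G, H}; {C}⁺ = {C} — none reach the full schema.
{C, D, E}⁺: CDE→FG adds F, G; G→AFH adds A, H → {A, C, D, E, F, G, H}. Minimal: {D, E}⁺ = {D, E}; {C, E}⁺ = {C, E}; {C, D}⁺ = {C, D} — none reach the full schema.
{C, D, F}⁺: CDF→AEG adds A, E, G; G→AFH adds H → {A, C, D, E, F, G, H}. Minimal: {D, F}⁺ = {D, F}; {C, F}⁺ = {C, F}; {C, D}⁺ = {C, D} — none reach the full schema.
{C, E, F}⁺: EF→A adds A; AF→DE adds D; CDF→AEG adds G; G→AFH adds H → {A, C, D, E, F, G, H}. Minimal: {E, F}⁺ = {A, D, E, F}; {C, F}⁺ = {C, F}; {C, E}⁺ = {C, E} — none reach the full schema.
Any other superkey contains one of these as a subset, so there are no further candidate keys.

{A, C}; {C, G}; {C, D, E}; {C, D, F}; {C, E, F}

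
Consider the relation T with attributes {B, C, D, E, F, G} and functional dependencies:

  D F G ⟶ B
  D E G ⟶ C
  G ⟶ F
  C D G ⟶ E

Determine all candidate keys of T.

(C, D, G), (D, E, G)

Attributes D, G never appear on any right-hand side, so every candidate key must contain {D, G}.
{D, G}⁺ = {B, D, F, G}, which is not all of the schema, so we must add further attributes.
{C, D, G}⁺: G→F adds F; CDG→E adds E; DFG→B adds B → {B, C, D, E, F, G}. Minimal: {D, G}⁺ = {B, D, F, G}; {C, G}⁺ = {C, F, G}; {C, D}⁺ = {C, D} — none reach the full schema.
{D, E, G}⁺: DEG→C adds C; G→F adds F; DFG→B adds B → {B, C, D, E, F, G}. Minimal: {E, G}⁺ = {E, F, G}; {D, G}⁺ = {B, D, F, G}; {D, E}⁺ = {D, E} — none reach the full schema.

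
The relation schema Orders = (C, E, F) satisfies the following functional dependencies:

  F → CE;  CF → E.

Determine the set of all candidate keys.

Attribute F never appears on the right-hand side of any dependency, so F must belong to every candidate key.
{F}⁺ = {C, E, F}, which is all of the schema, so {F} is the only candidate key.

(F)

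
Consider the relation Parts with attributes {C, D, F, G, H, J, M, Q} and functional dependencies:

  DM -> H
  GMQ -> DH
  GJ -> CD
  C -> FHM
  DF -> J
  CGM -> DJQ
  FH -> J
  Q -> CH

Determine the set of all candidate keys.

Attribute G never appears on the right-hand side of any dependency, so G must belong to every candidate key.
{G}⁺ = {G}, which is not all of the schema, so we must add further attributes.
{C, G}⁺: C→FHM adds F, H, M; CGM→DJQ adds D, J, Q → {C, D, F, G, H, J, M, Q}. Minimal: {G}⁺ = {G}; {C}⁺ = {C, F, H, J, M} — none reach the full schema.
{G, J}⁺: GJ→CD adds C, D; C→FHM adds F, H, M; CGM→DJQ adds Q → {C, D, F, G, H, J, M, Q}. Minimal: {J}⁺ = {J}; {G}⁺ = {G} — none reach the full schema.
{G, Q}⁺: Q→CH adds C, H; C→FHM adds F, M; CGM→DJQ adds D, J → {C, D, F, G, H, J, M, Q}. Minimal: {Q}⁺ = {C, F, H, J, M, Q}; {G}⁺ = {G} — none reach the full schema.
{D, F, G}⁺: DF→J adds J; GJ→CD adds C; C→FHM adds H, M; CGM→DJQ adds Q → {C, D, F, G, H, J, M, Q}. Minimal: {F, G}⁺ = {F, G}; {D, G}⁺ = {D, G}; {D, F}⁺ = {D, F, J} — none reach the full schema.
{F, G, H}⁺: FH→J adds J; GJ→CD adds C, D; C→FHM adds M; CGM→DJQ adds Q → {C, D, F, G, H, J, M, Q}. Minimal: {G, H}⁺ = {G, H}; {F, H}⁺ = {F, H, J}; {F, G}⁺ = {F, G} — none reach the full schema.

CG; GJ; GQ; DFG; FGH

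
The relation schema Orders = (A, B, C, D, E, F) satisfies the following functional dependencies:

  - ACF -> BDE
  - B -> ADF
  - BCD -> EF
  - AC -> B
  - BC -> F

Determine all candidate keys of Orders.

AC; BC

Attribute C never appears on the right-hand side of any dependency, so C must belong to every candidate key.
{C}⁺ = {C}, which is not all of the schema, so we must add further attributes.
{A, C}⁺: AC→B adds B; BC→F adds F; ACF→BDE adds D, E → {A, B, C, D, E, F}. Minimal: {C}⁺ = {C}; {A}⁺ = {A} — none reach the full schema.
{B, C}⁺: B→ADF adds A, D, F; BCD→EF adds E → {A, B, C, D, E, F}. Minimal: {C}⁺ = {C}; {B}⁺ = {A, B, D, F} — none reach the full schema.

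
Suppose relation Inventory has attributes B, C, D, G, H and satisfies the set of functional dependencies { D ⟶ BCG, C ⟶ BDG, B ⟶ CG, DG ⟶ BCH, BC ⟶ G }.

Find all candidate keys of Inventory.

{B}⁺: B→CG adds C, G; C→BDG adds D; DG→BCH adds H → {B, C, D, G, H}.
{C}⁺: C→BDG adds B, D, G; DG→BCH adds H → {B, C, D, G, H}.
{D}⁺: D→BCG adds B, C, G; DG→BCH adds H → {B, C, D, G, H}.
Any other superkey contains one of these as a subset, so there are no further candidate keys.

{B}; {C}; {D}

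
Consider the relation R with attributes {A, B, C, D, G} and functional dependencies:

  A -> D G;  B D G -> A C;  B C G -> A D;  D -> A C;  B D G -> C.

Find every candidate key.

Attribute B never appears on the right-hand side of any dependency, so B must belong to every candidate key.
{B}⁺ = {B}, which is not all of the schema, so we must add further attributes.
{A, B}⁺: A→DG adds D, G; BDG→AC adds C → {A, B, C, D, G}. Minimal: {B}⁺ = {B}; {A}⁺ = {A, C, D, G} — none reach the full schema.
{B, D}⁺: D→AC adds A, C; A→DG adds G → {A, B, C, D, G}. Minimal: {D}⁺ = {A, C, D, G}; {B}⁺ = {B} — none reach the full schema.
{B, C, G}⁺: BCG→AD adds A, D → {A, B, C, D, G}. Minimal: {C, G}⁺ = {C, G}; {B, G}⁺ = {B, G}; {B, C}⁺ = {B, C} — none reach the full schema.

AB, BD, BCG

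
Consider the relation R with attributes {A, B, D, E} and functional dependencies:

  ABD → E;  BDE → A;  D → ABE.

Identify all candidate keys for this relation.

(D)

Attribute D never appears on the right-hand side of any dependency, so D must belong to every candidate key.
{D}⁺ = {A, B, D, E}, which is all of the schema, so {D} is the only candidate key.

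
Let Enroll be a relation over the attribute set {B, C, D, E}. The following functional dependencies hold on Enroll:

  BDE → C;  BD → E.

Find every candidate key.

{B, D}

Attributes B, D never appear on any right-hand side, so every candidate key must contain {B, D}.
{B, D}⁺ = {B, C, D, E}, which is all of the schema, so {B, D} is the only candidate key.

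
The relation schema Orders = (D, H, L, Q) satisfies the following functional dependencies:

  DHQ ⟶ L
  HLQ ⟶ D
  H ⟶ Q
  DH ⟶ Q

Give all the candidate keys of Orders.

Attribute H never appears on the right-hand side of any dependency, so H must belong to every candidate key.
{H}⁺ = {H, Q}, which is not all of the schema, so we must add further attributes.
{D, H}⁺: H→Q adds Q; DHQ→L adds L → {D, H, L, Q}. Minimal: {H}⁺ = {H, Q}; {D}⁺ = {D} — none reach the full schema.
{H, L}⁺: H→Q adds Q; HLQ→D adds D → {D, H, L, Q}. Minimal: {L}⁺ = {L}; {H}⁺ = {H, Q} — none reach the full schema.

{D, H}; {H, L}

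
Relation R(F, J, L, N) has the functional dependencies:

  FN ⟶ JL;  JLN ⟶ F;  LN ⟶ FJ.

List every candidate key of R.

{F, N}⁺: FN→JL adds J, L → {F, J, L, N}. Minimal: {N}⁺ = {N}; {F}⁺ = {F} — none reach the full schema.
{L, N}⁺: LN→FJ adds F, J → {F, J, L, N}. Minimal: {N}⁺ = {N}; {L}⁺ = {L} — none reach the full schema.
Any other superkey contains one of these as a subset, so there are no further candidate keys.

(F, N); (L, N)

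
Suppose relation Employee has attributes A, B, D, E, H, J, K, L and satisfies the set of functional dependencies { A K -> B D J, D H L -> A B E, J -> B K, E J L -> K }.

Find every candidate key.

{A, H, J, L}⁺: J→BK adds B, K; AK→BDJ adds D; DHL→ABE adds E → {A, B, D, E, H, J, K, L}.
{A, H, K, L}⁺: AK→BDJ adds B, D, J; DHL→ABE adds E → {A, B, D, E, H, J, K, L}.
{D, H, J, L}⁺: DHL→ABE adds A, B, E; J→BK adds K → {A, B, D, E, H, J, K, L}.
{D, H, K, L}⁺: DHL→ABE adds A, B, E; AK→BDJ adds J → {A, B, D, E, H, J, K, L}.

(A, H, J, L); (A, H, K, L); (D, H, J, L); (D, H, K, L)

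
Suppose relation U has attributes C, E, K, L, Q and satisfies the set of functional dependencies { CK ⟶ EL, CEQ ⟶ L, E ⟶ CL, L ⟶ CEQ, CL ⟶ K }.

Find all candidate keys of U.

(E), (L), (C, K)

{E}⁺: E→CL adds C, L; L→CEQ adds Q; CL→K adds K → {C, E, K, L, Q}.
{L}⁺: L→CEQ adds C, E, Q; CL→K adds K → {C, E, K, L, Q}.
{C, K}⁺: CK→EL adds E, L; L→CEQ adds Q → {C, E, K, L, Q}. Minimal: {K}⁺ = {K}; {C}⁺ = {C} — none reach the full schema.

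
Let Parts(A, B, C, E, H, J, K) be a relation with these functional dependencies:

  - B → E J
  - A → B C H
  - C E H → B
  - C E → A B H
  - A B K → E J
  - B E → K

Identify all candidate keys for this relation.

A, BC, CE

{A}⁺: A→BCH adds B, C, H; B→EJ adds E, J; BE→K adds K → {A, B, C, E, H, J, K}.
{B, C}⁺: B→EJ adds E, J; CE→ABH adds A, H; BE→K adds K → {A, B, C, E, H, J, K}. Minimal: {C}⁺ = {C}; {B}⁺ = {B, E, J, K} — none reach the full schema.
{C, E}⁺: CE→ABH adds A, B, H; BE→K adds K; B→EJ adds J → {A, B, C, E, H, J, K}. Minimal: {E}⁺ = {E}; {C}⁺ = {C} — none reach the full schema.
Any other superkey contains one of these as a subset, so there are no further candidate keys.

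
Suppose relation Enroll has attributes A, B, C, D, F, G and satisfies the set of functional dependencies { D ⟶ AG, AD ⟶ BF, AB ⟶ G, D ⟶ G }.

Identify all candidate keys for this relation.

Attributes C, D never appear on any right-hand side, so every candidate key must contain {C, D}.
{C, D}⁺ = {A, B, C, D, F, G}, which is all of the schema, so {C, D} is the only candidate key.

(C, D)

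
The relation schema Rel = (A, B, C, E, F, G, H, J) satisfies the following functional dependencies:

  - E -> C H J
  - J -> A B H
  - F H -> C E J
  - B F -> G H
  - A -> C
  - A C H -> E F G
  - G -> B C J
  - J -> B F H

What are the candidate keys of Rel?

E; G; J; AH; BF; FH

{E}⁺: E→CHJ adds C, H, J; J→ABH adds A, B; ACH→EFG adds F, G → {A, B, C, E, F, G, H, J}.
{G}⁺: G→BCJ adds B, C, J; J→BFH adds F, H; J→ABH adds A; FH→CEJ adds E → {A, B, C, E, F, G, H, J}.
{J}⁺: J→ABH adds A, B, H; A→C adds C; ACH→EFG adds E, F, G → {A, B, C, E, F, G, H, J}.
{A, H}⁺: A→C adds C; ACH→EFG adds E, F, G; G→BCJ adds B, J → {A, B, C, E, F, G, H, J}. Minimal: {H}⁺ = {H}; {A}⁺ = {A, C} — none reach the full schema.
{B, F}⁺: BF→GH adds G, H; G→BCJ adds C, J; J→ABH adds A; FH→CEJ adds E → {A, B, C, E, F, G, H, J}. Minimal: {F}⁺ = {F}; {B}⁺ = {B} — none reach the full schema.
{F, H}⁺: FH→CEJ adds C, E, J; J→BFH adds B; J→ABH adds A; BF→GH adds G → {A, B, C, E, F, G, H, J}. Minimal: {H}⁺ = {H}; {F}⁺ = {F} — none reach the full schema.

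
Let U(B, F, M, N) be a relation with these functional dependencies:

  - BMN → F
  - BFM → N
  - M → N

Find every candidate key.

{B, M}⁺: M→N adds N; BMN→F adds F → {B, F, M, N}. Minimal: {M}⁺ = {M, N}; {B}⁺ = {B} — none reach the full schema.

{B, M}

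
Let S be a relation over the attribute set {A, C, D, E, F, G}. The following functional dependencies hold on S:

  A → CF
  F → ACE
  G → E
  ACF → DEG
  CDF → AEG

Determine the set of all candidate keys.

{A}⁺: A→CF adds C, F; F→ACE adds E; ACF→DEG adds D, G → {A, C, D, E, F, G}.
{F}⁺: F→ACE adds A, C, E; ACF→DEG adds D, G → {A, C, D, E, F, G}.
Any other superkey contains one of these as a subset, so there are no further candidate keys.

(A), (F)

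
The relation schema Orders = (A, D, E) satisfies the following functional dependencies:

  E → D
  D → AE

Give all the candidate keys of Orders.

(D); (E)

{D}⁺: D→AE adds A, E → {A, D, E}.
{E}⁺: E→D adds D; D→AE adds A → {A, D, E}.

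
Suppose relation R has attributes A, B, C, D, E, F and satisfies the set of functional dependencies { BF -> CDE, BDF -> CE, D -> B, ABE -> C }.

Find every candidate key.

{A, B, F}; {A, D, F}

Attributes A, F never appear on any right-hand side, so every candidate key must contain {A, F}.
{A, F}⁺ = {A, F}, which is not all of the schema, so we must add further attributes.
{A, B, F}⁺: BF→CDE adds C, D, E → {A, B, C, D, E, F}.
{A, D, F}⁺: D→B adds B; BF→CDE adds C, E → {A, B, C, D, E, F}.
Any other superkey contains one of these as a subset, so there are no further candidate keys.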